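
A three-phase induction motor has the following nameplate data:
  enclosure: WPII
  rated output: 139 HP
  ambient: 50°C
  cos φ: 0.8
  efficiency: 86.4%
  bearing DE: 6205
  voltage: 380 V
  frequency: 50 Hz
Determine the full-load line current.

228 A

P_out = 139 × 746 = 103694 W
P_in = P_out / η = 103694 / 0.864 = 120016 W
I_L = P_in / (√3·V_L·cosφ) = 120016 / (1.732 × 380 × 0.8) = 228 A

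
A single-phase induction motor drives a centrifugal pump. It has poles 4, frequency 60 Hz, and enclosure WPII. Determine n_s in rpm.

1800 rpm

n_s = 120f/p = 120×60/4 = 1800 rpm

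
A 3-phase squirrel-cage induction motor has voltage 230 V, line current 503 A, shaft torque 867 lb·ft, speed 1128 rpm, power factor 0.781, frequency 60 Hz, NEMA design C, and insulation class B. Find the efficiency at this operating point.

88.7 %

τ = 867 lb·ft × 1.356 = 1176 N·m
ω = 2π × 1128/60 = 118.1 rad/s; P_out = τω = 1176 × 118.1 = 138886 W
P_in = √3·V_L·I_L·cosφ = 1.732 × 230 × 503 × 0.781 = 156493 W
η = P_out / P_in = 138886 / 156493 = 0.887 = 88.7%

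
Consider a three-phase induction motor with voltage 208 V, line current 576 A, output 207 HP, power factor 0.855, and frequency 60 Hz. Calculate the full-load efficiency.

P_out = 207 × 746 = 154422 W
P_in = √3·V_L·I_L·cosφ = 1.732 × 208 × 576 × 0.855 = 177419 W
η = P_out / P_in = 154422 / 177419 = 0.870 = 87.0%

87.0 %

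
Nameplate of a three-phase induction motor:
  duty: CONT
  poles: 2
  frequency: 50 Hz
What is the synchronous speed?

3000 rpm

n_s = 120f/p = 120×50/2 = 3000 rpm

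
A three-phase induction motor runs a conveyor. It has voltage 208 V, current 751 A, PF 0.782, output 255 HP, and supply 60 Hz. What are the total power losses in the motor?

21300 W

P_in = √3·V·I·cosφ = 1.732×208×751×0.782 = 211572 W
P_out = 255×746 = 190230 W
Losses = P_in − P_out = 211572 − 190230 = 21342 W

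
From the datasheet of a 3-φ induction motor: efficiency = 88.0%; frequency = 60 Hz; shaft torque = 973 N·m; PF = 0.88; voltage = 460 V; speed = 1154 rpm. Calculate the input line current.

191 A

ω = 2π×1154/60 = 120.8 rad/s; P_out = τω = 973 × 120.8 = 117538 W
P_in = P_out / η = 117538 / 0.880 = 133566 W
I_L = P_in / (√3·V_L·cosφ) = 133566 / (1.732 × 460 × 0.88) = 191 A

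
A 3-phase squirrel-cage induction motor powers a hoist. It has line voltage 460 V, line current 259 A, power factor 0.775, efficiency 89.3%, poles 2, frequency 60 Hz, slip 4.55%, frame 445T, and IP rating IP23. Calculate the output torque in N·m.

P_in = √3·V·I·cosφ = 1.732 × 460 × 259 × 0.775 = 159922 W
P_out = η·P_in = 0.893 × 159922 = 142810 W
n_s = 120×60/2 = 3600 rpm; n = 3600×(1−0.0455) = 3436 rpm
ω = 2π×3436/60 = 359.8 rad/s
τ = P_out/ω = 142810/359.8 = 397 N·m

397 N·m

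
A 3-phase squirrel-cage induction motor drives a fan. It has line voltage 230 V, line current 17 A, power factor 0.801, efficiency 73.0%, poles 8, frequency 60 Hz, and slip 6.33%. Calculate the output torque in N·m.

P_in = √3·V·I·cosφ = 1.732 × 230 × 17 × 0.801 = 5424 W
P_out = η·P_in = 0.73 × 5424 = 3960 W
n_s = 120×60/8 = 900 rpm; n = 900×(1−0.0633) = 843 rpm
ω = 2π×843/60 = 88.28 rad/s
τ = P_out/ω = 3960/88.28 = 44.9 N·m

44.9 N·m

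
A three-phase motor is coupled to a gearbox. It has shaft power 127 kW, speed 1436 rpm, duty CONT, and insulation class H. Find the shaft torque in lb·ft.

623 lb·ft

ω = 2π × 1436/60 = 150.4 rad/s
τ = P/ω = 127000/150.4 = 844.4 N·m
In lb·ft: 844.4/1.356 = 623 lb·ft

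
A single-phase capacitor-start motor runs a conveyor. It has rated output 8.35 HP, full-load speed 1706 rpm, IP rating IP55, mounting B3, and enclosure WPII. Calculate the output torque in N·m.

34.9 N·m

P_out = 8.35 × 746 = 6229 W
ω = 2π × 1706/60 = 178.7 rad/s
τ = P_out/ω = 6229/178.7 = 34.9 N·m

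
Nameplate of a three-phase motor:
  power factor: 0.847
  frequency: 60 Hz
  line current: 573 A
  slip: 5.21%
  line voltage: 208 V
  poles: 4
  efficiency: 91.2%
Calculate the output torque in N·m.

892 N·m

P_in = √3·V·I·cosφ = 1.732 × 208 × 573 × 0.847 = 174843 W
P_out = η·P_in = 0.912 × 174843 = 159457 W
n_s = 120×60/4 = 1800 rpm; n = 1800×(1−0.0521) = 1706 rpm
ω = 2π×1706/60 = 178.7 rad/s
τ = P_out/ω = 159457/178.7 = 892 N·m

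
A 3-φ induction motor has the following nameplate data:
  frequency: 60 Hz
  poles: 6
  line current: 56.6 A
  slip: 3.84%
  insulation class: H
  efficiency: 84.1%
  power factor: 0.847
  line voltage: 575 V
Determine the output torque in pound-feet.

245 lb·ft

P_in = √3·V·I·cosφ = 1.732 × 575 × 56.6 × 0.847 = 47744 W
P_out = η·P_in = 0.841 × 47744 = 40153 W
n_s = 120×60/6 = 1200 rpm; n = 1200×(1−0.0384) = 1154 rpm
ω = 2π×1154/60 = 120.8 rad/s
τ = P_out/ω = 40153/120.8 = 332.4 N·m
In lb·ft: 332.4/1.356 = 245 lb·ft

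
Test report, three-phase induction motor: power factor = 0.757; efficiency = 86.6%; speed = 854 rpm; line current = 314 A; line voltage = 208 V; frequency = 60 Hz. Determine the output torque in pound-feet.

612 lb·ft

P_in = √3·V·I·cosφ = 1.732 × 208 × 314 × 0.757 = 85632 W
P_out = η·P_in = 0.866 × 85632 = 74157 W
n = 854 rpm
ω = 2π×854/60 = 89.43 rad/s
τ = P_out/ω = 74157/89.43 = 829.2 N·m
In lb·ft: 829.2/1.356 = 612 lb·ft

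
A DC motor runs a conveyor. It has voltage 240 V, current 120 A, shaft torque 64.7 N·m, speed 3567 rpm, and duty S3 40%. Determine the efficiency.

ω = 2π × 3567/60 = 373.5 rad/s; P_out = τω = 64.7 × 373.5 = 24165 W
P_in = V·I = 240 × 120 = 28800 W
η = P_out / P_in = 24165 / 28800 = 0.839 = 83.9%

83.9 %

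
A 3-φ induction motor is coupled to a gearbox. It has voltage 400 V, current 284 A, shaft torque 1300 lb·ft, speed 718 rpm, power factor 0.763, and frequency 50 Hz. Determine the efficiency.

88.3 %

τ = 1300 lb·ft × 1.356 = 1763 N·m
ω = 2π × 718/60 = 75.19 rad/s; P_out = τω = 1763 × 75.19 = 132560 W
P_in = √3·V_L·I_L·cosφ = 1.732 × 400 × 284 × 0.763 = 150124 W
η = P_out / P_in = 132560 / 150124 = 0.883 = 88.3%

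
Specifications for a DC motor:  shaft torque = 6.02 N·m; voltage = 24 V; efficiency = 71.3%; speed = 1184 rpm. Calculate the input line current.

ω = 2π×1184/60 = 124 rad/s; P_out = τω = 6.02 × 124 = 746 W
P_in = P_out / η = 746 / 0.713 = 1046 W
I = P_in / V = 1046 / 24 = 43.6 A

43.6 A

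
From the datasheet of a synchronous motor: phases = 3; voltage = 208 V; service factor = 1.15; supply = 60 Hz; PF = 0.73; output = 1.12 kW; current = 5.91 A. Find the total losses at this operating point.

434 W

P_in = √3·V·I·cosφ = 1.732×208×5.91×0.73 = 1554 W
P_out = 1120 W
Losses = P_in − P_out = 1554 − 1120 = 434 W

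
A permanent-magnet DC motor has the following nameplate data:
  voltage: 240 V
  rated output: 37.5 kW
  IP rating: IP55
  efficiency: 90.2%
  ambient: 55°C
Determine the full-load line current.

173 A

P_out = 37.5 kW = 37500 W
P_in = P_out / η = 37500 / 0.902 = 41574 W
I = P_in / V = 41574 / 240 = 173 A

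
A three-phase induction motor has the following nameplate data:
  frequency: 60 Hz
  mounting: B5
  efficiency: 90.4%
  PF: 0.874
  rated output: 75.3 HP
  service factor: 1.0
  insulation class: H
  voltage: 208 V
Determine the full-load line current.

197 A

P_out = 75.3 × 746 = 56174 W
P_in = P_out / η = 56174 / 0.904 = 62139 W
I_L = P_in / (√3·V_L·cosφ) = 62139 / (1.732 × 208 × 0.874) = 197 A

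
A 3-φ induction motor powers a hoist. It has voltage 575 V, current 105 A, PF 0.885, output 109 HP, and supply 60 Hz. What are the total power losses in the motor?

11200 W

P_in = √3·V·I·cosφ = 1.732×575×105×0.885 = 92544 W
P_out = 109×746 = 81314 W
Losses = P_in − P_out = 92544 − 81314 = 11230 W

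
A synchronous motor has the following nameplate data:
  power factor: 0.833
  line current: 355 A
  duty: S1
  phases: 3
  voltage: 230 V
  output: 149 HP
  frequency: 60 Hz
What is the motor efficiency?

94.4 %

P_out = 149 × 746 = 111154 W
P_in = √3·V_L·I_L·cosφ = 1.732 × 230 × 355 × 0.833 = 117801 W
η = P_out / P_in = 111154 / 117801 = 0.944 = 94.4%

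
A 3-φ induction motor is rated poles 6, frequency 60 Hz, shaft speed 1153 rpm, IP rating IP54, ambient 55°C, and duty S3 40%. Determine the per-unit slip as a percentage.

3.92 %

n_s = 120f/p = 120×60/6 = 1200 rpm
s = (n_s − n)/n_s = (1200 − 1153)/1200 = 0.0392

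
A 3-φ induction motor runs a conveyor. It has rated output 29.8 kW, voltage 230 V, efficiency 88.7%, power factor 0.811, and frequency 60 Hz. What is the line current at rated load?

P_out = 29.8 kW = 29800 W
P_in = P_out / η = 29800 / 0.887 = 33596 W
I_L = P_in / (√3·V_L·cosφ) = 33596 / (1.732 × 230 × 0.811) = 104 A

104 A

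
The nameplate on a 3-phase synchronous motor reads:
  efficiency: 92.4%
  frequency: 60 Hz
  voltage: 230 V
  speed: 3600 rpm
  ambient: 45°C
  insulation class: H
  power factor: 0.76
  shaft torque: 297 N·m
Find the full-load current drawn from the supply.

400 A

ω = 2π×3600/60 = 377 rad/s; P_out = τω = 297 × 377 = 111969 W
P_in = P_out / η = 111969 / 0.924 = 121179 W
I_L = P_in / (√3·V_L·cosφ) = 121179 / (1.732 × 230 × 0.76) = 400 A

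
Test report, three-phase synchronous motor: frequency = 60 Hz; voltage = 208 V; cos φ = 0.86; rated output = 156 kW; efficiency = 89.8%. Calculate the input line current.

561 A

P_out = 156 kW = 156000 W
P_in = P_out / η = 156000 / 0.898 = 173719 W
I_L = P_in / (√3·V_L·cosφ) = 173719 / (1.732 × 208 × 0.86) = 561 A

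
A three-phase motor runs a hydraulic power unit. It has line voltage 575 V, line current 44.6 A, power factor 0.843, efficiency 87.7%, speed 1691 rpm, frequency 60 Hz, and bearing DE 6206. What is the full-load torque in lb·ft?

137 lb·ft

P_in = √3·V·I·cosφ = 1.732 × 575 × 44.6 × 0.843 = 37444 W
P_out = η·P_in = 0.877 × 37444 = 32838 W
n = 1691 rpm
ω = 2π×1691/60 = 177.1 rad/s
τ = P_out/ω = 32838/177.1 = 185.4 N·m
In lb·ft: 185.4/1.356 = 137 lb·ft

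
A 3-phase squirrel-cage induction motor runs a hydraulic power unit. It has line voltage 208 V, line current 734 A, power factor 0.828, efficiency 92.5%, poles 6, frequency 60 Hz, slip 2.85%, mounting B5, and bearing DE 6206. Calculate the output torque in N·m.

1660 N·m

P_in = √3·V·I·cosφ = 1.732 × 208 × 734 × 0.828 = 218946 W
P_out = η·P_in = 0.925 × 218946 = 202525 W
n_s = 120×60/6 = 1200 rpm; n = 1200×(1−0.0285) = 1166 rpm
ω = 2π×1166/60 = 122.1 rad/s
τ = P_out/ω = 202525/122.1 = 1660 N·m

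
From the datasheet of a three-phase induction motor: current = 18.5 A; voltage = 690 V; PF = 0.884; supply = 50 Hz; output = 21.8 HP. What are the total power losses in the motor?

P_in = √3·V·I·cosφ = 1.732×690×18.5×0.884 = 19544 W
P_out = 21.8×746 = 16263 W
Losses = P_in − P_out = 19544 − 16263 = 3281 W

3.28 kW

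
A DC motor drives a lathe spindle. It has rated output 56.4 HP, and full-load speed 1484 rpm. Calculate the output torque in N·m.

271 N·m

P_out = 56.4 × 746 = 42074 W
ω = 2π × 1484/60 = 155.4 rad/s
τ = P_out/ω = 42074/155.4 = 271 N·m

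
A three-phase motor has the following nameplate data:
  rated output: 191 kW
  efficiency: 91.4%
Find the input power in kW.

P_out = 191000 W
P_in = P_out/η = 191000/0.914 = 208972 W = 209 kW

209 kW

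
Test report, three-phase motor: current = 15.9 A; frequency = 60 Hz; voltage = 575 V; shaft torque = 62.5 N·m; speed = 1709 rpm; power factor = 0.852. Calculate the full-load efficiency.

82.9 %

ω = 2π × 1709/60 = 179 rad/s; P_out = τω = 62.5 × 179 = 11188 W
P_in = √3·V_L·I_L·cosφ = 1.732 × 575 × 15.9 × 0.852 = 13491 W
η = P_out / P_in = 11188 / 13491 = 0.829 = 82.9%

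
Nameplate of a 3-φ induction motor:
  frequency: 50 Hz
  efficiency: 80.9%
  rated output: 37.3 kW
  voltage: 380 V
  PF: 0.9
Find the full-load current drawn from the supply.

P_out = 37.3 kW = 37300 W
P_in = P_out / η = 37300 / 0.809 = 46106 W
I_L = P_in / (√3·V_L·cosφ) = 46106 / (1.732 × 380 × 0.9) = 77.8 A

77.8 A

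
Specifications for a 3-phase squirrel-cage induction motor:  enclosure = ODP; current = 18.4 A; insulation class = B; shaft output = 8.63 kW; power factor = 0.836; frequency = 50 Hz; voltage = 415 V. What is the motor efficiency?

P_out = 8.63 kW = 8630 W
P_in = √3·V_L·I_L·cosφ = 1.732 × 415 × 18.4 × 0.836 = 11057 W
η = P_out / P_in = 8630 / 11057 = 0.781 = 78.1%

78.1 %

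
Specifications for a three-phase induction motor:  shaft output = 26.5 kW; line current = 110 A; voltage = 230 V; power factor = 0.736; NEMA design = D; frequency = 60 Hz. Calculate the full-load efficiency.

82.2 %

P_out = 26.5 kW = 26500 W
P_in = √3·V_L·I_L·cosφ = 1.732 × 230 × 110 × 0.736 = 32251 W
η = P_out / P_in = 26500 / 32251 = 0.822 = 82.2%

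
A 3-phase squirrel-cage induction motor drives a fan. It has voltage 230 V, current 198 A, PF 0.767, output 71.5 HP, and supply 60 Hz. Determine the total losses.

P_in = √3·V·I·cosφ = 1.732×230×198×0.767 = 60497 W
P_out = 71.5×746 = 53339 W
Losses = P_in − P_out = 60497 − 53339 = 7158 W

7.16 kW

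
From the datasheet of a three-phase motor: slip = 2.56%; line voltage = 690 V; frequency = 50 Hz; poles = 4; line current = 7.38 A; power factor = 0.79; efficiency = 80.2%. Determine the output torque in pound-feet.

P_in = √3·V·I·cosφ = 1.732 × 690 × 7.38 × 0.79 = 6968 W
P_out = η·P_in = 0.802 × 6968 = 5588 W
n_s = 120×50/4 = 1500 rpm; n = 1500×(1−0.0256) = 1462 rpm
ω = 2π×1462/60 = 153.1 rad/s
τ = P_out/ω = 5588/153.1 = 36.5 N·m
In lb·ft: 36.5/1.356 = 26.9 lb·ft

26.9 lb·ft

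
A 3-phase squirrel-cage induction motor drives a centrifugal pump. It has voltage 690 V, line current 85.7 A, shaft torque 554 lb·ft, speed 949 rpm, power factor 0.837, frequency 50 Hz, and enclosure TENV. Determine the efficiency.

τ = 554 lb·ft × 1.356 = 751.2 N·m
ω = 2π × 949/60 = 99.38 rad/s; P_out = τω = 751.2 × 99.38 = 74654 W
P_in = √3·V_L·I_L·cosφ = 1.732 × 690 × 85.7 × 0.837 = 85724 W
η = P_out / P_in = 74654 / 85724 = 0.871 = 87.1%

87.1 %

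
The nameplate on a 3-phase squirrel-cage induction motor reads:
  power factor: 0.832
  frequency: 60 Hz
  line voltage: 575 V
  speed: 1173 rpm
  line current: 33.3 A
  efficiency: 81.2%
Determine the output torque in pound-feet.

P_in = √3·V·I·cosφ = 1.732 × 575 × 33.3 × 0.832 = 27592 W
P_out = η·P_in = 0.812 × 27592 = 22405 W
n = 1173 rpm
ω = 2π×1173/60 = 122.8 rad/s
τ = P_out/ω = 22405/122.8 = 182.5 N·m
In lb·ft: 182.5/1.356 = 135 lb·ft

135 lb·ft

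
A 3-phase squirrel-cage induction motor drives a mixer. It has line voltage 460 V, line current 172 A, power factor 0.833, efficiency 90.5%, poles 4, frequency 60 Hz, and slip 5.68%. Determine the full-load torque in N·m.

581 N·m

P_in = √3·V·I·cosφ = 1.732 × 460 × 172 × 0.833 = 114151 W
P_out = η·P_in = 0.905 × 114151 = 103307 W
n_s = 120×60/4 = 1800 rpm; n = 1800×(1−0.0568) = 1698 rpm
ω = 2π×1698/60 = 177.8 rad/s
τ = P_out/ω = 103307/177.8 = 581 N·m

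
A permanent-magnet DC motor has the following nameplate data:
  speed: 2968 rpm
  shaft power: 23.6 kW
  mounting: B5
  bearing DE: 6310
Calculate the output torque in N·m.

75.9 N·m

ω = 2π × 2968/60 = 310.8 rad/s
τ = P/ω = 23600/310.8 = 75.9 N·m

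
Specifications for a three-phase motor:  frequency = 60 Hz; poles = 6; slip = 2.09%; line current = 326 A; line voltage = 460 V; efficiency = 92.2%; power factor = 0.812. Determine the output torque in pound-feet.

1170 lb·ft

P_in = √3·V·I·cosφ = 1.732 × 460 × 326 × 0.812 = 210901 W
P_out = η·P_in = 0.922 × 210901 = 194451 W
n_s = 120×60/6 = 1200 rpm; n = 1200×(1−0.0209) = 1175 rpm
ω = 2π×1175/60 = 123 rad/s
τ = P_out/ω = 194451/123 = 1581 N·m
In lb·ft: 1581/1.356 = 1170 lb·ft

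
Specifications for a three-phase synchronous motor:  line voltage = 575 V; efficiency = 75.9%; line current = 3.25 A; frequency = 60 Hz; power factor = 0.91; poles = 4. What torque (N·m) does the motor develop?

11.9 N·m

P_in = √3·V·I·cosφ = 1.732 × 575 × 3.25 × 0.91 = 2945 W
P_out = η·P_in = 0.759 × 2945 = 2235 W
n = n_s = 120×60/4 = 1800 rpm (synchronous)
ω = 2π×1800/60 = 188.5 rad/s
τ = P_out/ω = 2235/188.5 = 11.9 N·m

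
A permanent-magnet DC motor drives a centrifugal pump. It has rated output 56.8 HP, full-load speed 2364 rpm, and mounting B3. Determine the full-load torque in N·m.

171 N·m

P_out = 56.8 × 746 = 42373 W
ω = 2π × 2364/60 = 247.6 rad/s
τ = P_out/ω = 42373/247.6 = 171 N·m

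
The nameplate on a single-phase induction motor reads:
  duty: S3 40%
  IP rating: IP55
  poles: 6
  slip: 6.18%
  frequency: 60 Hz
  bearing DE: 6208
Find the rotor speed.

n_s = 120f/p = 120×60/6 = 1200 rpm
n = n_s(1 − s) = 1200 × (1 − 0.0618) = 1126 rpm

1126 rpm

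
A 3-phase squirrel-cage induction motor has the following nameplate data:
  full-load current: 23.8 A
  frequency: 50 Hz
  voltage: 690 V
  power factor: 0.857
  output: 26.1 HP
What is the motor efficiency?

P_out = 26.1 × 746 = 19471 W
P_in = √3·V_L·I_L·cosφ = 1.732 × 690 × 23.8 × 0.857 = 24376 W
η = P_out / P_in = 19471 / 24376 = 0.799 = 79.9%

79.9 %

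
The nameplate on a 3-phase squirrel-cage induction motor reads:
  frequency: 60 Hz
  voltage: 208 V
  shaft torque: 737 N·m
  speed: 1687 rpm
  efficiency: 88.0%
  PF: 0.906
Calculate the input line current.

453 A

ω = 2π×1687/60 = 176.7 rad/s; P_out = τω = 737 × 176.7 = 130228 W
P_in = P_out / η = 130228 / 0.880 = 147986 W
I_L = P_in / (√3·V_L·cosφ) = 147986 / (1.732 × 208 × 0.906) = 453 A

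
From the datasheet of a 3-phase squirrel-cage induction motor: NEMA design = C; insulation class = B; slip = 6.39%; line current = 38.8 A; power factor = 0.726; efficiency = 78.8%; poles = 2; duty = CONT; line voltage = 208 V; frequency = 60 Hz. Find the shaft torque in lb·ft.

P_in = √3·V·I·cosφ = 1.732 × 208 × 38.8 × 0.726 = 10148 W
P_out = η·P_in = 0.788 × 10148 = 7997 W
n_s = 120×60/2 = 3600 rpm; n = 3600×(1−0.0639) = 3370 rpm
ω = 2π×3370/60 = 352.9 rad/s
τ = P_out/ω = 7997/352.9 = 22.66 N·m
In lb·ft: 22.66/1.356 = 16.7 lb·ft

16.7 lb·ft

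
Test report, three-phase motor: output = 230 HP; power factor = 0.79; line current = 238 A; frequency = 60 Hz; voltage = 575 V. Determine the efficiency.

91.6 %

P_out = 230 × 746 = 171580 W
P_in = √3·V_L·I_L·cosφ = 1.732 × 575 × 238 × 0.79 = 187249 W
η = P_out / P_in = 171580 / 187249 = 0.916 = 91.6%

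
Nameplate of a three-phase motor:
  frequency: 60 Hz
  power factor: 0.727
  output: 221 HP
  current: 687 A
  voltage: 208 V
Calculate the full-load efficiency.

91.6 %

P_out = 221 × 746 = 164866 W
P_in = √3·V_L·I_L·cosφ = 1.732 × 208 × 687 × 0.727 = 179929 W
η = P_out / P_in = 164866 / 179929 = 0.916 = 91.6%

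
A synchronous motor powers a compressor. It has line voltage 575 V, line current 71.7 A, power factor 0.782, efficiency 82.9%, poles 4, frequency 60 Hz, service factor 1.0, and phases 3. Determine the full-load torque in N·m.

P_in = √3·V·I·cosφ = 1.732 × 575 × 71.7 × 0.782 = 55840 W
P_out = η·P_in = 0.829 × 55840 = 46291 W
n = n_s = 120×60/4 = 1800 rpm (synchronous)
ω = 2π×1800/60 = 188.5 rad/s
τ = P_out/ω = 46291/188.5 = 246 N·m

246 N·m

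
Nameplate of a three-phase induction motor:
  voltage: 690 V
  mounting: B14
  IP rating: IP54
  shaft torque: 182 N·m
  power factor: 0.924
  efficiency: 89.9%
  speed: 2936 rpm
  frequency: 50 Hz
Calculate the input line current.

56.4 A

ω = 2π×2936/60 = 307.5 rad/s; P_out = τω = 182 × 307.5 = 55965 W
P_in = P_out / η = 55965 / 0.899 = 62253 W
I_L = P_in / (√3·V_L·cosφ) = 62253 / (1.732 × 690 × 0.924) = 56.4 A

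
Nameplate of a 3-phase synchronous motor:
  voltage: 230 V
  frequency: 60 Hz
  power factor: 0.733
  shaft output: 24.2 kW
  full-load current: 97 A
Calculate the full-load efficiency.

P_out = 24.2 kW = 24200 W
P_in = √3·V_L·I_L·cosφ = 1.732 × 230 × 97 × 0.733 = 28324 W
η = P_out / P_in = 24200 / 28324 = 0.854 = 85.4%

85.4 %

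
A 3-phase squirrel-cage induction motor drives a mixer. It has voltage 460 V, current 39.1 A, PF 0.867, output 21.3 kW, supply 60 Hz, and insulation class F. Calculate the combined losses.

5.71 kW

P_in = √3·V·I·cosφ = 1.732×460×39.1×0.867 = 27009 W
P_out = 21300 W
Losses = P_in − P_out = 27009 − 21300 = 5709 W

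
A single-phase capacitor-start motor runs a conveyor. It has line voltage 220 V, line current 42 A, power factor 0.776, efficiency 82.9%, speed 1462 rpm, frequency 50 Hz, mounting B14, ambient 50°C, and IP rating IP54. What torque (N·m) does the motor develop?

P_in = V·I·cosφ = 220 × 42 × 0.776 = 7170 W
P_out = η·P_in = 0.829 × 7170 = 5944 W
n = 1462 rpm
ω = 2π×1462/60 = 153.1 rad/s
τ = P_out/ω = 5944/153.1 = 38.8 N·m

38.8 N·m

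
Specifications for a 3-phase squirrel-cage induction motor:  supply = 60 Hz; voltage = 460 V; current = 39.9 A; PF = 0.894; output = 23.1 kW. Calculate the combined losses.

5.32 kW

P_in = √3·V·I·cosφ = 1.732×460×39.9×0.894 = 28419 W
P_out = 23100 W
Losses = P_in − P_out = 28419 − 23100 = 5319 W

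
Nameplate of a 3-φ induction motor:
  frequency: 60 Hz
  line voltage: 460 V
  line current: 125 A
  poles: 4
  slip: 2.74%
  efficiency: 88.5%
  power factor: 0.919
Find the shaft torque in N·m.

P_in = √3·V·I·cosφ = 1.732 × 460 × 125 × 0.919 = 91523 W
P_out = η·P_in = 0.885 × 91523 = 80998 W
n_s = 120×60/4 = 1800 rpm; n = 1800×(1−0.0274) = 1751 rpm
ω = 2π×1751/60 = 183.4 rad/s
τ = P_out/ω = 80998/183.4 = 442 N·m

442 N·m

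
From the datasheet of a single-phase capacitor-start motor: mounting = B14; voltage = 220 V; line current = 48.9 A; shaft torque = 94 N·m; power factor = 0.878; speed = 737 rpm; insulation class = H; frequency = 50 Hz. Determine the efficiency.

76.8 %

ω = 2π × 737/60 = 77.18 rad/s; P_out = τω = 94 × 77.18 = 7255 W
P_in = V·I·cosφ = 220 × 48.9 × 0.878 = 9446 W
η = P_out / P_in = 7255 / 9446 = 0.768 = 76.8%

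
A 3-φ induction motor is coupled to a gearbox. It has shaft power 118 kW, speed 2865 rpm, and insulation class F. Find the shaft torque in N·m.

ω = 2π × 2865/60 = 300 rad/s
τ = P/ω = 118000/300 = 393 N·m

393 N·m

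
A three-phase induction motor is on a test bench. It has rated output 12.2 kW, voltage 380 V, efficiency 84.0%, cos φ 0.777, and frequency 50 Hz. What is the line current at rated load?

P_out = 12.2 kW = 12200 W
P_in = P_out / η = 12200 / 0.840 = 14524 W
I_L = P_in / (√3·V_L·cosφ) = 14524 / (1.732 × 380 × 0.777) = 28.4 A

28.4 A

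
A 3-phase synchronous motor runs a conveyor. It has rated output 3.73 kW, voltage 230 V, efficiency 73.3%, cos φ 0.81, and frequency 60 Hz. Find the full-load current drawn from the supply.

15.8 A

P_out = 3.73 kW = 3730 W
P_in = P_out / η = 3730 / 0.733 = 5089 W
I_L = P_in / (√3·V_L·cosφ) = 5089 / (1.732 × 230 × 0.81) = 15.8 A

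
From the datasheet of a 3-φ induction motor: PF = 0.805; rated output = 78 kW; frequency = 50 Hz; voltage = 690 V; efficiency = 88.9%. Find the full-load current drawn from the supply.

91.2 A

P_out = 78 kW = 78000 W
P_in = P_out / η = 78000 / 0.889 = 87739 W
I_L = P_in / (√3·V_L·cosφ) = 87739 / (1.732 × 690 × 0.805) = 91.2 A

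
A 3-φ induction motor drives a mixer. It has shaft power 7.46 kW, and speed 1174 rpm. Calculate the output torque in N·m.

ω = 2π × 1174/60 = 122.9 rad/s
τ = P/ω = 7460/122.9 = 60.7 N·m

60.7 N·m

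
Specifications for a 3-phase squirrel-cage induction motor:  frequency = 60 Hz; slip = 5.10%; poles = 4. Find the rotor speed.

1708 rpm

n_s = 120f/p = 120×60/4 = 1800 rpm
n = n_s(1 − s) = 1800 × (1 − 0.051) = 1708 rpm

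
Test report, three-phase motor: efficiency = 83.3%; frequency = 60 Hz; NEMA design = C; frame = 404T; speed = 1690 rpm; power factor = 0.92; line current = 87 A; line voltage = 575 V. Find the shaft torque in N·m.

375 N·m

P_in = √3·V·I·cosφ = 1.732 × 575 × 87 × 0.92 = 79712 W
P_out = η·P_in = 0.833 × 79712 = 66400 W
n = 1690 rpm
ω = 2π×1690/60 = 177 rad/s
τ = P_out/ω = 66400/177 = 375 N·m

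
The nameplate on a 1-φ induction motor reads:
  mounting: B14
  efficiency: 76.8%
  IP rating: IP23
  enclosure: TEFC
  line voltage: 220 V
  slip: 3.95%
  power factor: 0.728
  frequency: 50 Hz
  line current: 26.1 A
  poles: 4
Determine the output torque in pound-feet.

15.7 lb·ft

P_in = V·I·cosφ = 220 × 26.1 × 0.728 = 4180 W
P_out = η·P_in = 0.768 × 4180 = 3210 W
n_s = 120×50/4 = 1500 rpm; n = 1500×(1−0.0395) = 1441 rpm
ω = 2π×1441/60 = 150.9 rad/s
τ = P_out/ω = 3210/150.9 = 21.27 N·m
In lb·ft: 21.27/1.356 = 15.7 lb·ft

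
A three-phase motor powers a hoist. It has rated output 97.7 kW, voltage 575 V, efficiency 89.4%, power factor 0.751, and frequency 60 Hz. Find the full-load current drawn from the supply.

146 A

P_out = 97.7 kW = 97700 W
P_in = P_out / η = 97700 / 0.894 = 109284 W
I_L = P_in / (√3·V_L·cosφ) = 109284 / (1.732 × 575 × 0.751) = 146 A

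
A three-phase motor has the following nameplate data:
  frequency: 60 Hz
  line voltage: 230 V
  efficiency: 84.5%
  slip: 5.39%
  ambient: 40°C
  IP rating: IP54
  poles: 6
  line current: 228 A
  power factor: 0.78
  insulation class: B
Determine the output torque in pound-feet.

371 lb·ft

P_in = √3·V·I·cosφ = 1.732 × 230 × 228 × 0.78 = 70844 W
P_out = η·P_in = 0.845 × 70844 = 59863 W
n_s = 120×60/6 = 1200 rpm; n = 1200×(1−0.0539) = 1135 rpm
ω = 2π×1135/60 = 118.9 rad/s
τ = P_out/ω = 59863/118.9 = 503.5 N·m
In lb·ft: 503.5/1.356 = 371 lb·ft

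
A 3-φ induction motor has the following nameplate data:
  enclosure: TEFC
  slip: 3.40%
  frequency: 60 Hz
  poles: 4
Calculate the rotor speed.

n_s = 120f/p = 120×60/4 = 1800 rpm
n = n_s(1 − s) = 1800 × (1 − 0.034) = 1739 rpm

1739 rpm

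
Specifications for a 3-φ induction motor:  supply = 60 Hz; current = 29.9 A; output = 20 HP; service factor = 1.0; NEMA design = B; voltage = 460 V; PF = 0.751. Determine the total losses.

2970 W

P_in = √3·V·I·cosφ = 1.732×460×29.9×0.751 = 17890 W
P_out = 20×746 = 14920 W
Losses = P_in − P_out = 17890 − 14920 = 2970 W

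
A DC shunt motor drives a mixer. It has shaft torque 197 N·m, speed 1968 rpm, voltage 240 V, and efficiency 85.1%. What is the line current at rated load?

ω = 2π×1968/60 = 206.1 rad/s; P_out = τω = 197 × 206.1 = 40602 W
P_in = P_out / η = 40602 / 0.851 = 47711 W
I = P_in / V = 47711 / 240 = 199 A

199 A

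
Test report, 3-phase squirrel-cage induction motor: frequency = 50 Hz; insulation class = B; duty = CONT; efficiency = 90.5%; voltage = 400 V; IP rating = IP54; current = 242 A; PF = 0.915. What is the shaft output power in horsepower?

186 HP

P_in = √3·V·I·cosφ = 1.732 × 400 × 242 × 0.915 = 153407 W
P_out = η·P_in = 0.905 × 153407 = 138833 W
= 138833/746 = 186 HP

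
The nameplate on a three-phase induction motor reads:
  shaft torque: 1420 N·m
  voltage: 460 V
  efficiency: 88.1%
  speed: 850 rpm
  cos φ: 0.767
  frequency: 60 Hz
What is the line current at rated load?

ω = 2π×850/60 = 89.01 rad/s; P_out = τω = 1420 × 89.01 = 126394 W
P_in = P_out / η = 126394 / 0.881 = 143467 W
I_L = P_in / (√3·V_L·cosφ) = 143467 / (1.732 × 460 × 0.767) = 235 A

235 A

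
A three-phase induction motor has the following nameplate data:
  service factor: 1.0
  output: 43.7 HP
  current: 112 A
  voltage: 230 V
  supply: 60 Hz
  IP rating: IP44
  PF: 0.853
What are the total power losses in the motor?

5.46 kW

P_in = √3·V·I·cosφ = 1.732×230×112×0.853 = 38058 W
P_out = 43.7×746 = 32600 W
Losses = P_in − P_out = 38058 − 32600 = 5458 W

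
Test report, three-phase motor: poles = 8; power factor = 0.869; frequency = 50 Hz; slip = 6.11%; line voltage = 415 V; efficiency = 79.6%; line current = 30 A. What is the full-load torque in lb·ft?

P_in = √3·V·I·cosφ = 1.732 × 415 × 30 × 0.869 = 18739 W
P_out = η·P_in = 0.796 × 18739 = 14916 W
n_s = 120×50/8 = 750 rpm; n = 750×(1−0.0611) = 704 rpm
ω = 2π×704/60 = 73.72 rad/s
τ = P_out/ω = 14916/73.72 = 202.3 N·m
In lb·ft: 202.3/1.356 = 149 lb·ft

149 lb·ft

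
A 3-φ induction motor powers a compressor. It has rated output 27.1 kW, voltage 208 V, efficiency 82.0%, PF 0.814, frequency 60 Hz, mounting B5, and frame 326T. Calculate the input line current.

P_out = 27.1 kW = 27100 W
P_in = P_out / η = 27100 / 0.820 = 33049 W
I_L = P_in / (√3·V_L·cosφ) = 33049 / (1.732 × 208 × 0.814) = 113 A

113 A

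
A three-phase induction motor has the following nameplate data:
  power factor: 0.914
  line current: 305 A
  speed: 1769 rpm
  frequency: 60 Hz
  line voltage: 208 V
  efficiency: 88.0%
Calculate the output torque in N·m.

P_in = √3·V·I·cosφ = 1.732 × 208 × 305 × 0.914 = 100429 W
P_out = η·P_in = 0.88 × 100429 = 88378 W
n = 1769 rpm
ω = 2π×1769/60 = 185.2 rad/s
τ = P_out/ω = 88378/185.2 = 477 N·m

477 N·m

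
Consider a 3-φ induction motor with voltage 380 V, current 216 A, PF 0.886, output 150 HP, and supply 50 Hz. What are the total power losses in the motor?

14.1 kW

P_in = √3·V·I·cosφ = 1.732×380×216×0.886 = 125956 W
P_out = 150×746 = 111900 W
Losses = P_in − P_out = 125956 − 111900 = 14056 W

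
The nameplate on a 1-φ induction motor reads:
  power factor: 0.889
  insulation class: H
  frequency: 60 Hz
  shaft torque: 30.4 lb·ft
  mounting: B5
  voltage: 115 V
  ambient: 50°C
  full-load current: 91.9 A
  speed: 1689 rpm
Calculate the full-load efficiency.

τ = 30.4 lb·ft × 1.356 = 41.22 N·m
ω = 2π × 1689/60 = 176.9 rad/s; P_out = τω = 41.22 × 176.9 = 7292 W
P_in = V·I·cosφ = 115 × 91.9 × 0.889 = 9395 W
η = P_out / P_in = 7292 / 9395 = 0.776 = 77.6%

77.6 %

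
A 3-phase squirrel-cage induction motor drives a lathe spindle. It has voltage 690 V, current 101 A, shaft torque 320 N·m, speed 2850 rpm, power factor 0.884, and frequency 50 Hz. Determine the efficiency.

ω = 2π × 2850/60 = 298.5 rad/s; P_out = τω = 320 × 298.5 = 95520 W
P_in = √3·V_L·I_L·cosφ = 1.732 × 690 × 101 × 0.884 = 106702 W
η = P_out / P_in = 95520 / 106702 = 0.895 = 89.5%

89.5 %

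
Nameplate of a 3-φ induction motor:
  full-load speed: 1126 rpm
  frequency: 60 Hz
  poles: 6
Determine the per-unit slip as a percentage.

6.2 %

n_s = 120f/p = 120×60/6 = 1200 rpm
s = (n_s − n)/n_s = (1200 − 1126)/1200 = 0.0617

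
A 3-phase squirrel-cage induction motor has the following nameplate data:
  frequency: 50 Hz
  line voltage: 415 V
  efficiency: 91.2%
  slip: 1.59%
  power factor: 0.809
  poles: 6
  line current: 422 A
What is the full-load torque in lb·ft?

P_in = √3·V·I·cosφ = 1.732 × 415 × 422 × 0.809 = 245390 W
P_out = η·P_in = 0.912 × 245390 = 223796 W
n_s = 120×50/6 = 1000 rpm; n = 1000×(1−0.0159) = 984 rpm
ω = 2π×984/60 = 103 rad/s
τ = P_out/ω = 223796/103 = 2173 N·m
In lb·ft: 2173/1.356 = 1600 lb·ft

1600 lb·ft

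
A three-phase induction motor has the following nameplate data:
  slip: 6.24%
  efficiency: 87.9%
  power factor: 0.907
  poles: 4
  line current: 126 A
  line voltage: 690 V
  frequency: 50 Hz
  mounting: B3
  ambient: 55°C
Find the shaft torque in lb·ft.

P_in = √3·V·I·cosφ = 1.732 × 690 × 126 × 0.907 = 136576 W
P_out = η·P_in = 0.879 × 136576 = 120050 W
n_s = 120×50/4 = 1500 rpm; n = 1500×(1−0.0624) = 1406 rpm
ω = 2π×1406/60 = 147.2 rad/s
τ = P_out/ω = 120050/147.2 = 815.6 N·m
In lb·ft: 815.6/1.356 = 601 lb·ft

601 lb·ft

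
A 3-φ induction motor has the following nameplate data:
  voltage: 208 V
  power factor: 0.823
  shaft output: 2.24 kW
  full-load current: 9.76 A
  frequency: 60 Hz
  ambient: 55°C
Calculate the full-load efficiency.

77.4 %

P_out = 2.24 kW = 2240 W
P_in = √3·V_L·I_L·cosφ = 1.732 × 208 × 9.76 × 0.823 = 2894 W
η = P_out / P_in = 2240 / 2894 = 0.774 = 77.4%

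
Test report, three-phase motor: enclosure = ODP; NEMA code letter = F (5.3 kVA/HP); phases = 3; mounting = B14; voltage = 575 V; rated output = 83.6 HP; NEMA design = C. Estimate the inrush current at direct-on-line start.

445 A

S_LR = 5.3 × 83.6 = 443.08 kVA
I_LR = S_LR/(√3·V_L) = 443080/(1.732×575) = 445 A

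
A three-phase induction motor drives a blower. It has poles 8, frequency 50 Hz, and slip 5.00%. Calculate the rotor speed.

n_s = 120f/p = 120×50/8 = 750 rpm
n = n_s(1 − s) = 750 × (1 − 0.05) = 712 rpm

712 rpm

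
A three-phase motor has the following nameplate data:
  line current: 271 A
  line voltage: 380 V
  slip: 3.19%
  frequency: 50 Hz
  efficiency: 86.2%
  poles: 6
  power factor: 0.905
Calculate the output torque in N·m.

1370 N·m

P_in = √3·V·I·cosφ = 1.732 × 380 × 271 × 0.905 = 161417 W
P_out = η·P_in = 0.862 × 161417 = 139141 W
n_s = 120×50/6 = 1000 rpm; n = 1000×(1−0.0319) = 968 rpm
ω = 2π×968/60 = 101.4 rad/s
τ = P_out/ω = 139141/101.4 = 1370 N·m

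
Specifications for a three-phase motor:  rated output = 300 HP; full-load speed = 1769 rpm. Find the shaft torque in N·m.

1210 N·m

P_out = 300 × 746 = 223800 W
ω = 2π × 1769/60 = 185.2 rad/s
τ = P_out/ω = 223800/185.2 = 1210 N·m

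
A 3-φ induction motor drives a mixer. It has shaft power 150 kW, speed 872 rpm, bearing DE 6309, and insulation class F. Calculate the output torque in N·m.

1640 N·m

ω = 2π × 872/60 = 91.32 rad/s
τ = P/ω = 150000/91.32 = 1640 N·m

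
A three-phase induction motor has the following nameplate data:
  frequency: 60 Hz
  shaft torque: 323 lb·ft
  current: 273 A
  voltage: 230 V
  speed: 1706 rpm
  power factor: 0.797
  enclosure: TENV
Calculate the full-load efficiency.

τ = 323 lb·ft × 1.356 = 438 N·m
ω = 2π × 1706/60 = 178.7 rad/s; P_out = τω = 438 × 178.7 = 78271 W
P_in = √3·V_L·I_L·cosφ = 1.732 × 230 × 273 × 0.797 = 86676 W
η = P_out / P_in = 78271 / 86676 = 0.903 = 90.3%

90.3 %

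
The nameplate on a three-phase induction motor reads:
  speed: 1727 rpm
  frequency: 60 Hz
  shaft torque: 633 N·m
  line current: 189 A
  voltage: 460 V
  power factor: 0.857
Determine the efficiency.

88.7 %

ω = 2π × 1727/60 = 180.9 rad/s; P_out = τω = 633 × 180.9 = 114510 W
P_in = √3·V_L·I_L·cosφ = 1.732 × 460 × 189 × 0.857 = 129047 W
η = P_out / P_in = 114510 / 129047 = 0.887 = 88.7%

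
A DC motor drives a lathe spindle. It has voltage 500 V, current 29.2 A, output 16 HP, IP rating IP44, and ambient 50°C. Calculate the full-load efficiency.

P_out = 16 × 746 = 11936 W
P_in = V·I = 500 × 29.2 = 14600 W
η = P_out / P_in = 11936 / 14600 = 0.818 = 81.8%

81.8 %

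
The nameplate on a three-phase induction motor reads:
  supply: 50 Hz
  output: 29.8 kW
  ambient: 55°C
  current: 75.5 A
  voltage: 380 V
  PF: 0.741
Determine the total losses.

7020 W

P_in = √3·V·I·cosφ = 1.732×380×75.5×0.741 = 36821 W
P_out = 29800 W
Losses = P_in − P_out = 36821 − 29800 = 7021 W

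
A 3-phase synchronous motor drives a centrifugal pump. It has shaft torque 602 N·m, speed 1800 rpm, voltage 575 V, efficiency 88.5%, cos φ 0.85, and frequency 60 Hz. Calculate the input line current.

ω = 2π×1800/60 = 188.5 rad/s; P_out = τω = 602 × 188.5 = 113477 W
P_in = P_out / η = 113477 / 0.885 = 128223 W
I_L = P_in / (√3·V_L·cosφ) = 128223 / (1.732 × 575 × 0.85) = 151 A

151 A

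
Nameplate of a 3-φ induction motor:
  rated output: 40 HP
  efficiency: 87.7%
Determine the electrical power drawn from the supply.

34 kW

P_out = 40 × 746 = 29840 W
P_in = P_out/η = 29840/0.877 = 34025 W = 34 kW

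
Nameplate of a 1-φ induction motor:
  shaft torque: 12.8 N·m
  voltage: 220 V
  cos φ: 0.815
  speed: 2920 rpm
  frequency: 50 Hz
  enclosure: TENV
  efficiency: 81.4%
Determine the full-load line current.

ω = 2π×2920/60 = 305.8 rad/s; P_out = τω = 12.8 × 305.8 = 3914 W
P_in = P_out / η = 3914 / 0.814 = 4808 W
I = P_in / (V·cosφ) = 4808 / (220 × 0.815) = 26.8 A

26.8 A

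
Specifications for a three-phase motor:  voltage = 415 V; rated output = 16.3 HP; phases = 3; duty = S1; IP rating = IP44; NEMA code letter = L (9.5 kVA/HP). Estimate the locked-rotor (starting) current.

215 A

S_LR = 9.5 × 16.3 = 154.85 kVA
I_LR = S_LR/(√3·V_L) = 154850/(1.732×415) = 215 A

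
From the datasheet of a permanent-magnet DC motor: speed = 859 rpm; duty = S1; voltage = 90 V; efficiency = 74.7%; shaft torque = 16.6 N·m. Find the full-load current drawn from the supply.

ω = 2π×859/60 = 89.95 rad/s; P_out = τω = 16.6 × 89.95 = 1493 W
P_in = P_out / η = 1493 / 0.747 = 1999 W
I = P_in / V = 1999 / 90 = 22.2 A

22.2 A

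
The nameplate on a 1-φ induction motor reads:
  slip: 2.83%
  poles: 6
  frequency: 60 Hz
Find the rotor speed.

n_s = 120f/p = 120×60/6 = 1200 rpm
n = n_s(1 − s) = 1200 × (1 − 0.0283) = 1166 rpm

1166 rpm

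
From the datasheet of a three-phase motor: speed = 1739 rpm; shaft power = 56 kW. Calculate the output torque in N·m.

308 N·m

ω = 2π × 1739/60 = 182.1 rad/s
τ = P/ω = 56000/182.1 = 308 N·m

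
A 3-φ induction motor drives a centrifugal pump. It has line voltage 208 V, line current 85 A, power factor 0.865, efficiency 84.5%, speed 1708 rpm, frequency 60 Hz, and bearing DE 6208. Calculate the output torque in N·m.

P_in = √3·V·I·cosφ = 1.732 × 208 × 85 × 0.865 = 26488 W
P_out = η·P_in = 0.845 × 26488 = 22382 W
n = 1708 rpm
ω = 2π×1708/60 = 178.9 rad/s
τ = P_out/ω = 22382/178.9 = 125 N·m

125 N·m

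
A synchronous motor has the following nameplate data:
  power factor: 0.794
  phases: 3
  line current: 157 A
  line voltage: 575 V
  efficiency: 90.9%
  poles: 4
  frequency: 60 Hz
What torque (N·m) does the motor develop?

P_in = √3·V·I·cosφ = 1.732 × 575 × 157 × 0.794 = 124147 W
P_out = η·P_in = 0.909 × 124147 = 112850 W
n = n_s = 120×60/4 = 1800 rpm (synchronous)
ω = 2π×1800/60 = 188.5 rad/s
τ = P_out/ω = 112850/188.5 = 599 N·m

599 N·m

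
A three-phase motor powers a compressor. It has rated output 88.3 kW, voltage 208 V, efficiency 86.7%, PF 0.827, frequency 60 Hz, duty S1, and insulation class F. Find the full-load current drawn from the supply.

342 A

P_out = 88.3 kW = 88300 W
P_in = P_out / η = 88300 / 0.867 = 101845 W
I_L = P_in / (√3·V_L·cosφ) = 101845 / (1.732 × 208 × 0.827) = 342 A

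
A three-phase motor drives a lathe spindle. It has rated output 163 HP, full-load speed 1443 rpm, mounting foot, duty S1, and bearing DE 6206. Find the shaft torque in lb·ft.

594 lb·ft

P_out = 163 × 746 = 121598 W
ω = 2π × 1443/60 = 151.1 rad/s
τ = P_out/ω = 121598/151.1 = 804.8 N·m
In lb·ft: 804.8/1.356 = 594 lb·ft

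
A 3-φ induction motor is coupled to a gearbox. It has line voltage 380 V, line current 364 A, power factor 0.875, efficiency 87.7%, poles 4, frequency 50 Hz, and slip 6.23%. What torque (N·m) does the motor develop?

P_in = √3·V·I·cosφ = 1.732 × 380 × 364 × 0.875 = 209624 W
P_out = η·P_in = 0.877 × 209624 = 183840 W
n_s = 120×50/4 = 1500 rpm; n = 1500×(1−0.0623) = 1407 rpm
ω = 2π×1407/60 = 147.3 rad/s
τ = P_out/ω = 183840/147.3 = 1250 N·m

1250 N·m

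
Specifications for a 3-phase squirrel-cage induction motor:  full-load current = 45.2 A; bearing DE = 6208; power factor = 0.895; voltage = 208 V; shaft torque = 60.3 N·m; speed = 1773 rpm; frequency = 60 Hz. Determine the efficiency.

ω = 2π × 1773/60 = 185.7 rad/s; P_out = τω = 60.3 × 185.7 = 11198 W
P_in = √3·V_L·I_L·cosφ = 1.732 × 208 × 45.2 × 0.895 = 14574 W
η = P_out / P_in = 11198 / 14574 = 0.768 = 76.8%

76.8 %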